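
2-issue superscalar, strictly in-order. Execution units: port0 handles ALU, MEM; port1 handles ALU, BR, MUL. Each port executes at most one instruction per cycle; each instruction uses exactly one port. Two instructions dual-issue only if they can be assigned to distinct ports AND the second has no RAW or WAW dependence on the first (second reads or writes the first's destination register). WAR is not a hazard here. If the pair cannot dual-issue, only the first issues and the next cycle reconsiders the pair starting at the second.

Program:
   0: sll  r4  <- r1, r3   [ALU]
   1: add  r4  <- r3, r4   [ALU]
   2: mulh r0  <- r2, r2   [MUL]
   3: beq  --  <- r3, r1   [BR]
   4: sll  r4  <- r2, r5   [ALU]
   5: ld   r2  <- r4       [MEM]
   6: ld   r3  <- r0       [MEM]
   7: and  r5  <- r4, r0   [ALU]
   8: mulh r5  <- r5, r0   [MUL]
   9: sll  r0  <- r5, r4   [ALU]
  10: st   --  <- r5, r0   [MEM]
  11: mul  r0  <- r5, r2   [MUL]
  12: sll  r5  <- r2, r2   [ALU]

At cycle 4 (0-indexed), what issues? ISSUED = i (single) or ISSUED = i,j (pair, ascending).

ISSUED = 6,7

  cy0 -> i0 (sll.ALU) RAW+WAW r4
  cy1 -> i1/i2 (add.ALU;mulh.MUL) dual
  cy2 -> i3/i4 (beq.BR;sll.ALU) dual
  cy3 -> i5 (ld.MEM) no-port MEM/MEM
  cy4 -> i6/i7 (ld.MEM;and.ALU) dual
  cy5 -> i8 (mulh.MUL) RAW r5
  cy6 -> i9 (sll.ALU) RAW r0
  cy7 -> i10/i11 (st.MEM;mul.MUL) dual
  cy8 -> i12 (sll.ALU) tail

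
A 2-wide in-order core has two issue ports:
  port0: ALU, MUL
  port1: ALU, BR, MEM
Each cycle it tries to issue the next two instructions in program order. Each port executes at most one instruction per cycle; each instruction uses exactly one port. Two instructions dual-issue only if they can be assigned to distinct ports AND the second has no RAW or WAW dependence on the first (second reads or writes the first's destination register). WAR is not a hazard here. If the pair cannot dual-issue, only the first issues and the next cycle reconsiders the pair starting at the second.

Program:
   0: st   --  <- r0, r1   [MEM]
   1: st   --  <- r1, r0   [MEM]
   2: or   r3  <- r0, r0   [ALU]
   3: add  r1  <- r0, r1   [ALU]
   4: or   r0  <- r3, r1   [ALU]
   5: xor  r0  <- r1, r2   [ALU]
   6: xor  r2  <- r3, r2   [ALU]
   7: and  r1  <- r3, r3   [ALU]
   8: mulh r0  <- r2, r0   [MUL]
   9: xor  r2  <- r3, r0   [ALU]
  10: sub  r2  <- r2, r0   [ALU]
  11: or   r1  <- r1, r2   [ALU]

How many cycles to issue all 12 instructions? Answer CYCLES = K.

  cy0 -> i0 (st) no-port MEM/MEM
  cy1 -> i1/i2 (st;or) 2-wide
  cy2 -> i3 (add) RAW r1
  cy3 -> i4 (or) WAW r0
  cy4 -> i5/i6 (xor;xor) 2-wide
  cy5 -> i7/i8 (and;mulh) 2-wide
  cy6 -> i9 (xor) RAW+WAW r2
  cy7 -> i10 (sub) RAW r2
  cy8 -> i11 (or) tail

CYCLES = 9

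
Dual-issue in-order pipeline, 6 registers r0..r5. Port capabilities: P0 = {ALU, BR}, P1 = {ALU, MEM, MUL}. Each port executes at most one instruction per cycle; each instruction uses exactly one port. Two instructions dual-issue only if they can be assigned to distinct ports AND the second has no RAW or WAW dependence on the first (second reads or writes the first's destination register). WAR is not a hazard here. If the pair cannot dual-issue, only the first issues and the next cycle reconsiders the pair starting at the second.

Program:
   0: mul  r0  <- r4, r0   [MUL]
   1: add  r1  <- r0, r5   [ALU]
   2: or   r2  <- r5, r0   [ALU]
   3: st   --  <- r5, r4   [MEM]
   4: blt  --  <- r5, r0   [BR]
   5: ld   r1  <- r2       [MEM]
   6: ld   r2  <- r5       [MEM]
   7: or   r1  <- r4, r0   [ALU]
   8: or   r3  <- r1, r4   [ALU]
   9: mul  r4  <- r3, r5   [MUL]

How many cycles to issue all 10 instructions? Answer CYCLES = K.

[0] i0  mul.MUL  -- RAW r0
[1] i1+i2  add.ALU+or.ALU  -- dual
[2] i3+i4  st.MEM+blt.BR  -- dual
[3] i5  ld.MEM  -- no-port MEM/MEM
[4] i6+i7  ld.MEM+or.ALU  -- dual
[5] i8  or.ALU  -- RAW r3
[6] i9  mul.MUL  -- tail

CYCLES = 7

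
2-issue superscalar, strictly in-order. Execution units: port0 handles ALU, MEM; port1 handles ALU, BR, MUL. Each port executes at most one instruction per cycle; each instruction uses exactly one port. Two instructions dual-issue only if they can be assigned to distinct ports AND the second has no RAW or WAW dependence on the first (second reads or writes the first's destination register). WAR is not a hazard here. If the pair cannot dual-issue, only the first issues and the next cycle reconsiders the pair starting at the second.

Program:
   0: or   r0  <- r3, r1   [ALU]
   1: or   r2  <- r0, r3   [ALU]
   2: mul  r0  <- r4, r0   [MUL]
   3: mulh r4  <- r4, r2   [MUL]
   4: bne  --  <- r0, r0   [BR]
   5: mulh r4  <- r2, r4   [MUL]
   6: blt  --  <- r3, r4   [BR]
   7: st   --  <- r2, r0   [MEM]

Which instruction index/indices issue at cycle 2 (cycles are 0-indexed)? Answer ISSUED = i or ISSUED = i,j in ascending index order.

ISSUED = 3

[0] i0  or  -- RAW r0
[1] i1,i2  or/mul  -- dual
[2] i3  mulh  -- no-port MUL/BR
[3] i4  bne  -- no-port BR/MUL
[4] i5  mulh  -- no-port MUL/BR
[5] i6,i7  blt/st  -- dual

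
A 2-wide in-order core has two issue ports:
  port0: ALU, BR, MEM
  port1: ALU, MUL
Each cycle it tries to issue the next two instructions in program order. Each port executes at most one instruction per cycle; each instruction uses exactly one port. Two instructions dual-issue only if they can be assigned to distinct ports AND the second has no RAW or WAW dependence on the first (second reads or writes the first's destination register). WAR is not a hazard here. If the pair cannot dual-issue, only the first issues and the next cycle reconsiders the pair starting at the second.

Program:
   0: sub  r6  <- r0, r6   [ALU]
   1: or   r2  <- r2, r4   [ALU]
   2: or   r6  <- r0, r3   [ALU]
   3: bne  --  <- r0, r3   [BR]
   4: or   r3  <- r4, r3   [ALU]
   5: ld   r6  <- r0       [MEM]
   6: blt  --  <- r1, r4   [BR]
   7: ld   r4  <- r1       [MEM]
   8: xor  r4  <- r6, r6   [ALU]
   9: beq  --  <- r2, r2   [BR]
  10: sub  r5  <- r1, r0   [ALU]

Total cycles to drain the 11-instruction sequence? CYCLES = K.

0. sub/or @i0+i1  | pair
1. or/bne @i2+i3  | pair
2. or/ld @i4+i5  | pair
3. blt @i6  | no-port BR/MEM
4. ld @i7  | WAW r4
5. xor/beq @i8+i9  | pair
6. sub @i10  | tail

CYCLES = 7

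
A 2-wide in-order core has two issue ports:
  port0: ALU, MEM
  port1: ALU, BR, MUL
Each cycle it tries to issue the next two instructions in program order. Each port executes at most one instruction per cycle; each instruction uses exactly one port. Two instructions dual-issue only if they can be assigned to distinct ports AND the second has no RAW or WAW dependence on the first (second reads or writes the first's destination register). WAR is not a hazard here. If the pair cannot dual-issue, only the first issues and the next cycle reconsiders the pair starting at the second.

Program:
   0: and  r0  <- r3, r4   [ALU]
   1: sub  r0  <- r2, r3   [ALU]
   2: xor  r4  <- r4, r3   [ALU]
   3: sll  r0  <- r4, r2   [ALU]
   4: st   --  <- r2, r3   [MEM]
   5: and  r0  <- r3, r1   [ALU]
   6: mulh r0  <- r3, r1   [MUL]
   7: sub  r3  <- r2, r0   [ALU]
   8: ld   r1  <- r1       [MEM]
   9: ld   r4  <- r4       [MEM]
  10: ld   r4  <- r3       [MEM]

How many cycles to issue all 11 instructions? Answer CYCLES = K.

  cy0 -> i0 (and) WAW r0
  cy1 -> i1+i2 (sub/xor) dual
  cy2 -> i3+i4 (sll/st) dual
  cy3 -> i5 (and) WAW r0
  cy4 -> i6 (mulh) RAW r0
  cy5 -> i7+i8 (sub/ld) dual
  cy6 -> i9 (ld) no-port MEM/MEM
  cy7 -> i10 (ld) tail

CYCLES = 8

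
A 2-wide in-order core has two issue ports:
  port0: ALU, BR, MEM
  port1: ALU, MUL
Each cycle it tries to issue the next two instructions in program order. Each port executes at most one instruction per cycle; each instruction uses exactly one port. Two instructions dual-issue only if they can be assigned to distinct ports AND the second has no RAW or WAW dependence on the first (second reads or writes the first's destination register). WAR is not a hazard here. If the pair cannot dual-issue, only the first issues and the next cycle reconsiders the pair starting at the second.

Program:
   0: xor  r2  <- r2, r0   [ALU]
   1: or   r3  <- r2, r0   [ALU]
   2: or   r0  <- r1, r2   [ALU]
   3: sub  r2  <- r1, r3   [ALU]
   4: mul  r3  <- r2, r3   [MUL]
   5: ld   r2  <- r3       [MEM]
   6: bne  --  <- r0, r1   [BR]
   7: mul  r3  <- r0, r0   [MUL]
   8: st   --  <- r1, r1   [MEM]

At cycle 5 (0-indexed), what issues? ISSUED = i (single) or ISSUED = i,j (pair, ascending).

ISSUED = 6,7

t=0 i0:xor.ALU ; RAW r2
t=1 i1&i2:or.ALU/or.ALU ; 2-wide
t=2 i3:sub.ALU ; RAW r2
t=3 i4:mul.MUL ; RAW r3
t=4 i5:ld.MEM ; no-port MEM/BR
t=5 i6&i7:bne.BR/mul.MUL ; 2-wide
t=6 i8:st.MEM ; tail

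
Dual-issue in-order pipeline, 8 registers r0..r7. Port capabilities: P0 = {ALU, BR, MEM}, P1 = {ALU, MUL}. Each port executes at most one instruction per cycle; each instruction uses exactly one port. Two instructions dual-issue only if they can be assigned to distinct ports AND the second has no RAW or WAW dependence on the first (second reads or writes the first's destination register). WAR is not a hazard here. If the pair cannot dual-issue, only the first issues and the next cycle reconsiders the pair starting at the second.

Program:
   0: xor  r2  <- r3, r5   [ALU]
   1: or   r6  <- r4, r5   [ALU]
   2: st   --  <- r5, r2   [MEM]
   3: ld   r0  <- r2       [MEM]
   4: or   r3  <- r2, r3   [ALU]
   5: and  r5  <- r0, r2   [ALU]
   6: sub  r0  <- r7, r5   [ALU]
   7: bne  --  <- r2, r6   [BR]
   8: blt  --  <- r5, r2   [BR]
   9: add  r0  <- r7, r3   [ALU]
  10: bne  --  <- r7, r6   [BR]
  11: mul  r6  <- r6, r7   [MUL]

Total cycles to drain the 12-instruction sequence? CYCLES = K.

c0: i0/i1 xor.ALU/or.ALU  dual
c1: i2 st.MEM  no-port MEM/MEM
c2: i3/i4 ld.MEM/or.ALU  dual
c3: i5 and.ALU  RAW r5
c4: i6/i7 sub.ALU/bne.BR  dual
c5: i8/i9 blt.BR/add.ALU  dual
c6: i10/i11 bne.BR/mul.MUL  dual

CYCLES = 7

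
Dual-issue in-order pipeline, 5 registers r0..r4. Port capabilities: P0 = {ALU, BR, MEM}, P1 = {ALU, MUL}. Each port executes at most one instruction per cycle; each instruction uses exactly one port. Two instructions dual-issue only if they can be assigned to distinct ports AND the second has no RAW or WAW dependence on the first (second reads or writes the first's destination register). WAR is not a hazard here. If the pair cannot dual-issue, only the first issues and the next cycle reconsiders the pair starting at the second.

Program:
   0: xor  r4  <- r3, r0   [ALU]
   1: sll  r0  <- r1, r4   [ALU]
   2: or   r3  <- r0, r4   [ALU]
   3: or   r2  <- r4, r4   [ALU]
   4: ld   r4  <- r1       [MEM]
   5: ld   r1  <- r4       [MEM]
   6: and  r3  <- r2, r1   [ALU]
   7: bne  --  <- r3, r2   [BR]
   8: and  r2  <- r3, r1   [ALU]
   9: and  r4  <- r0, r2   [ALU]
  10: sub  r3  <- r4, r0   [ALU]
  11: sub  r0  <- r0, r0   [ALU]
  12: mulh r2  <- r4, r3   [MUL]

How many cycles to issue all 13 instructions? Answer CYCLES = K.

CYCLES = 10

  cy0 -> i0 (xor.ALU) RAW r4
  cy1 -> i1 (sll.ALU) RAW r0
  cy2 -> i2&i3 (or.ALU+or.ALU) pair
  cy3 -> i4 (ld.MEM) no-port MEM/MEM
  cy4 -> i5 (ld.MEM) RAW r1
  cy5 -> i6 (and.ALU) RAW r3
  cy6 -> i7&i8 (bne.BR+and.ALU) pair
  cy7 -> i9 (and.ALU) RAW r4
  cy8 -> i10&i11 (sub.ALU+sub.ALU) pair
  cy9 -> i12 (mulh.MUL) tail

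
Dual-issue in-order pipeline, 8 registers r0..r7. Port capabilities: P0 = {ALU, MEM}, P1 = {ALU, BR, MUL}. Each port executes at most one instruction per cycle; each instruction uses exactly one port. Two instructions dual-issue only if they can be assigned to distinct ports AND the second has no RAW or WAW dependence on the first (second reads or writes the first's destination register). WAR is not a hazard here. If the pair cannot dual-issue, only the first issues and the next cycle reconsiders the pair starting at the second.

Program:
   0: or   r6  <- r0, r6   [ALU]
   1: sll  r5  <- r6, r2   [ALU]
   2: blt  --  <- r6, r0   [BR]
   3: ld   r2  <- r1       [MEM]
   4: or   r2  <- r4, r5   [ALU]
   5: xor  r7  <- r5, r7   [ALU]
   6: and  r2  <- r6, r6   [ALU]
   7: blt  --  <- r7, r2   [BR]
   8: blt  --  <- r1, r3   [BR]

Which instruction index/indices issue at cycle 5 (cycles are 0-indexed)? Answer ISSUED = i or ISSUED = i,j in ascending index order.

ISSUED = 7

c0: i0 or  RAW r6
c1: i1/i2 sll+blt  pair
c2: i3 ld  WAW r2
c3: i4/i5 or+xor  pair
c4: i6 and  RAW r2
c5: i7 blt  no-port BR/BR
c6: i8 blt  tail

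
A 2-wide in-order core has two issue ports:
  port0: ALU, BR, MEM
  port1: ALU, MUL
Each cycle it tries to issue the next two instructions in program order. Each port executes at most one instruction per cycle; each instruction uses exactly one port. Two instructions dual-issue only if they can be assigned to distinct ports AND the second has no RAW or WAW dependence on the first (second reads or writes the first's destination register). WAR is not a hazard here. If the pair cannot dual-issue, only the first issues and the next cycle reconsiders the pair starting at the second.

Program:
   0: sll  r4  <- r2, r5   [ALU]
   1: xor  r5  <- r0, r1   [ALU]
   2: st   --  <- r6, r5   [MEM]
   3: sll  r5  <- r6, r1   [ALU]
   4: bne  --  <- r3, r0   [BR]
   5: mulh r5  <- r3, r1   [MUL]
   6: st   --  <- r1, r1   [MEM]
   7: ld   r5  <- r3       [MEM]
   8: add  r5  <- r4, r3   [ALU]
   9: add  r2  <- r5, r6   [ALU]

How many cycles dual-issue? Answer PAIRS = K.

[0] i0+i1  sll.ALU xor.ALU  -- 2-wide
[1] i2+i3  st.MEM sll.ALU  -- 2-wide
[2] i4+i5  bne.BR mulh.MUL  -- 2-wide
[3] i6  st.MEM  -- no-port MEM/MEM
[4] i7  ld.MEM  -- WAW r5
[5] i8  add.ALU  -- RAW r5
[6] i9  add.ALU  -- tail

PAIRS = 3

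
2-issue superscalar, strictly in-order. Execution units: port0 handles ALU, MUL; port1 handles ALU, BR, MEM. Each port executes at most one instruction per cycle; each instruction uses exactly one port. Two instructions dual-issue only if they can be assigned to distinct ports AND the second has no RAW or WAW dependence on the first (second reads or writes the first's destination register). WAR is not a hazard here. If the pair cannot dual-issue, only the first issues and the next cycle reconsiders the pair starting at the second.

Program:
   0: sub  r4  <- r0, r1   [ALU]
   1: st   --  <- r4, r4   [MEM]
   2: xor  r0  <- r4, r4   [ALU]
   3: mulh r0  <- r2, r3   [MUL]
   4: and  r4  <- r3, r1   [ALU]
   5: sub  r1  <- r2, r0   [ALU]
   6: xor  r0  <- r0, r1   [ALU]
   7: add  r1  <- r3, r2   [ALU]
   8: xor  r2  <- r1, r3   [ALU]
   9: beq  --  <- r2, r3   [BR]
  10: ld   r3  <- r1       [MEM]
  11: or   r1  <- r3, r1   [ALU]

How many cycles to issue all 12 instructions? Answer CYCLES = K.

CYCLES = 9

c0: i0 sub.ALU  RAW r4
c1: i1/i2 st.MEM xor.ALU  dual
c2: i3/i4 mulh.MUL and.ALU  dual
c3: i5 sub.ALU  RAW r1
c4: i6/i7 xor.ALU add.ALU  dual
c5: i8 xor.ALU  RAW r2
c6: i9 beq.BR  no-port BR/MEM
c7: i10 ld.MEM  RAW r3
c8: i11 or.ALU  tail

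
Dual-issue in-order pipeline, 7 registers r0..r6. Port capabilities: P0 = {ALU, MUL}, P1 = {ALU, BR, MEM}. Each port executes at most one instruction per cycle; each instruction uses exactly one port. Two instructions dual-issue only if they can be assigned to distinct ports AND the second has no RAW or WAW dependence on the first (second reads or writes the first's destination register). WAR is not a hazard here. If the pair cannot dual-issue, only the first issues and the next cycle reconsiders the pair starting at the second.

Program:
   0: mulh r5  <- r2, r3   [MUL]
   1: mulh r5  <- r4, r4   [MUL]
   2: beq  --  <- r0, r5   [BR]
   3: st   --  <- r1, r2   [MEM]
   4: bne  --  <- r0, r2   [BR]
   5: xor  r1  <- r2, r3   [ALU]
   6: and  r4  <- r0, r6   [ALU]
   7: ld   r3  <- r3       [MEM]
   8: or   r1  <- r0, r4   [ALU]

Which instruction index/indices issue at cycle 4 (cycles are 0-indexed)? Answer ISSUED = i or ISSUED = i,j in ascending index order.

ISSUED = 4,5

t=0 i0:mulh ; no-port MUL/MUL
t=1 i1:mulh ; RAW r5
t=2 i2:beq ; no-port BR/MEM
t=3 i3:st ; no-port MEM/BR
t=4 i4+i5:bne xor ; pair
t=5 i6+i7:and ld ; pair
t=6 i8:or ; tail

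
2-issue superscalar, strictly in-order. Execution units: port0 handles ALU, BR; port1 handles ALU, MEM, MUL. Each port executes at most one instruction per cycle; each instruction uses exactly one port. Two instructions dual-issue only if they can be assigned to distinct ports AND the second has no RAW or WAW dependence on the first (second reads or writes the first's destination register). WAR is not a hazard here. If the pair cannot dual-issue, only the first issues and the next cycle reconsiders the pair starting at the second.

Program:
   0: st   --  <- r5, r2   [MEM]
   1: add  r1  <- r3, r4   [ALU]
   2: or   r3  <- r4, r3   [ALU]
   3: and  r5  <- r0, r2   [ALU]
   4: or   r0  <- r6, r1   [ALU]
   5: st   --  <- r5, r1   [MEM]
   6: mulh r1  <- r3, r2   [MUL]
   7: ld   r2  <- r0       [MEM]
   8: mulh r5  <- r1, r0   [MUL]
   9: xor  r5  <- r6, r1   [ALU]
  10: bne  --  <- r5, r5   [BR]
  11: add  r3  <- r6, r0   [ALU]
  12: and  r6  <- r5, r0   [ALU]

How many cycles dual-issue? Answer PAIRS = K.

PAIRS = 4

c0: i0+i1 st add  pair
c1: i2+i3 or and  pair
c2: i4+i5 or st  pair
c3: i6 mulh  no-port MUL/MEM
c4: i7 ld  no-port MEM/MUL
c5: i8 mulh  WAW r5
c6: i9 xor  RAW r5
c7: i10+i11 bne add  pair
c8: i12 and  tail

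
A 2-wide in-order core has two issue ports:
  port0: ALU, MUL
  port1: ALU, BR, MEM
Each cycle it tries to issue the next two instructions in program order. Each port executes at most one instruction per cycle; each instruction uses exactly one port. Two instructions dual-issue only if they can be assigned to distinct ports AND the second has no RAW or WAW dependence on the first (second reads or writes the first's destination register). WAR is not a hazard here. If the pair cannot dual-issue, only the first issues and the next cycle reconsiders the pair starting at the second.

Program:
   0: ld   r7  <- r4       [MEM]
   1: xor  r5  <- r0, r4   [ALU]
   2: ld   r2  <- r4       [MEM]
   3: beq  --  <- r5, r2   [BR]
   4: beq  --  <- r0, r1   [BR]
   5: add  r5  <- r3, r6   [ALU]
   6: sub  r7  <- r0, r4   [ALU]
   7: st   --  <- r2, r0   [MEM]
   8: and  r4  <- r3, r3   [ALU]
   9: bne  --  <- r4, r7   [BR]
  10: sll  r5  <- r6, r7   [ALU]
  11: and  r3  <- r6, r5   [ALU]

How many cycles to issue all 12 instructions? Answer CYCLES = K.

CYCLES = 8

0. ld xor @i0/i1  | pair
1. ld @i2  | no-port MEM/BR
2. beq @i3  | no-port BR/BR
3. beq add @i4/i5  | pair
4. sub st @i6/i7  | pair
5. and @i8  | RAW r4
6. bne sll @i9/i10  | pair
7. and @i11  | tail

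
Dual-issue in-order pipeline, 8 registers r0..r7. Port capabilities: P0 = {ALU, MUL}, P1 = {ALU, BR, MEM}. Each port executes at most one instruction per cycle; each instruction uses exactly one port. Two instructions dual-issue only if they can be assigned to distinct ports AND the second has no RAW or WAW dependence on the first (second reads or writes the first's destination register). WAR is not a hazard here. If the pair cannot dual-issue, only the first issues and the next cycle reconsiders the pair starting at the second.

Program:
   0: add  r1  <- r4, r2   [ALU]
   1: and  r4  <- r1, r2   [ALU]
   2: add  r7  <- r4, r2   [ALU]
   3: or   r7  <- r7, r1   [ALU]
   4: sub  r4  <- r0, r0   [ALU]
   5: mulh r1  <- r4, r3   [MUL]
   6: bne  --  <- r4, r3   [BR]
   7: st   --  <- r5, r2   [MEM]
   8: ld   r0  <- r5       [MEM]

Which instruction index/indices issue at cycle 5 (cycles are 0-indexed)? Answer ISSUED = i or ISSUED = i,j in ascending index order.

t=0 i0:add.ALU ; RAW r1
t=1 i1:and.ALU ; RAW r4
t=2 i2:add.ALU ; RAW+WAW r7
t=3 i3&i4:or.ALU;sub.ALU ; 2-wide
t=4 i5&i6:mulh.MUL;bne.BR ; 2-wide
t=5 i7:st.MEM ; no-port MEM/MEM
t=6 i8:ld.MEM ; tail

ISSUED = 7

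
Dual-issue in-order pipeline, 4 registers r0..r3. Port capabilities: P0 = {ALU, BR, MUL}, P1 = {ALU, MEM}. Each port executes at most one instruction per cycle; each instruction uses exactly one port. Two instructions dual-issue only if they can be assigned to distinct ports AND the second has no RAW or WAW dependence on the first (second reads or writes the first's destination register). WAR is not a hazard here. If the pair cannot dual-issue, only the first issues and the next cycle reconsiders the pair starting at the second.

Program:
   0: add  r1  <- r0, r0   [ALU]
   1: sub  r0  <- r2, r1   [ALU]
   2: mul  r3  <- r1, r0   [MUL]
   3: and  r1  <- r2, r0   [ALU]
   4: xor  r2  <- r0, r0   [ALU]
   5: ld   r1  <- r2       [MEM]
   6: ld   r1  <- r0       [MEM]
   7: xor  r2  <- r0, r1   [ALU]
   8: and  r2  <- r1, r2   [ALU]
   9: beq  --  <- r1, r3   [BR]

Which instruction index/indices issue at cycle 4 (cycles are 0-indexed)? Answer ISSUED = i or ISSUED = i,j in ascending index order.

[0] i0  add  -- RAW r1
[1] i1  sub  -- RAW r0
[2] i2+i3  mul;and  -- pair
[3] i4  xor  -- RAW r2
[4] i5  ld  -- no-port MEM/MEM
[5] i6  ld  -- RAW r1
[6] i7  xor  -- RAW+WAW r2
[7] i8+i9  and;beq  -- pair

ISSUED = 5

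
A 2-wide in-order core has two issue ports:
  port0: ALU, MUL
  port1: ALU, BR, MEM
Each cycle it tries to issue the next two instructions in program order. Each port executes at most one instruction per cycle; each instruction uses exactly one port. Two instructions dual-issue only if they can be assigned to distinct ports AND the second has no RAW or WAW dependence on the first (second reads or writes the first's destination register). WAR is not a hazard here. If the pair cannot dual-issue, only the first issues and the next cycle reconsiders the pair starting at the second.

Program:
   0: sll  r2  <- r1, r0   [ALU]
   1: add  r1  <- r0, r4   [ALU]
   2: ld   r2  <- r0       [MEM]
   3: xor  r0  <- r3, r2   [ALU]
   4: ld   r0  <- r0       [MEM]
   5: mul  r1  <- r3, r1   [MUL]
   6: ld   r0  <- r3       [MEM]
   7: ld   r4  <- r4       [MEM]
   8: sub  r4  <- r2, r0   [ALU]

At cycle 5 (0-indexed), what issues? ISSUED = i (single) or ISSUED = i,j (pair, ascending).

c0: i0/i1 sll/add  pair
c1: i2 ld  RAW r2
c2: i3 xor  RAW+WAW r0
c3: i4/i5 ld/mul  pair
c4: i6 ld  no-port MEM/MEM
c5: i7 ld  WAW r4
c6: i8 sub  tail

ISSUED = 7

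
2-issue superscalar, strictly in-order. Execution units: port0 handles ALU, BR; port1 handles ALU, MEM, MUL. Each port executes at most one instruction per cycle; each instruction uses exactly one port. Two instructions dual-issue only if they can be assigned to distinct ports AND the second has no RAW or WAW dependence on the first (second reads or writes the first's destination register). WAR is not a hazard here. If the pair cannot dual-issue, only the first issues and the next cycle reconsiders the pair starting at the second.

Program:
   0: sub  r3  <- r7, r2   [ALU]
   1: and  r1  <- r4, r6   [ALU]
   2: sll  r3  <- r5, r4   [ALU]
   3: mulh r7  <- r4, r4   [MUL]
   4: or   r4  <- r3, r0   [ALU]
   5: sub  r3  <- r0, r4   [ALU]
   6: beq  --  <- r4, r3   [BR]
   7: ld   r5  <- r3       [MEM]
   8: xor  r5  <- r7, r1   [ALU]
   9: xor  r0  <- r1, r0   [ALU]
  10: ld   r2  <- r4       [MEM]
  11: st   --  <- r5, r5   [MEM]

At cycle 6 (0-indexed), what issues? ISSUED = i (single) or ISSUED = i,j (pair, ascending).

0. sub+and @i0&i1  | 2-wide
1. sll+mulh @i2&i3  | 2-wide
2. or @i4  | RAW r4
3. sub @i5  | RAW r3
4. beq+ld @i6&i7  | 2-wide
5. xor+xor @i8&i9  | 2-wide
6. ld @i10  | no-port MEM/MEM
7. st @i11  | tail

ISSUED = 10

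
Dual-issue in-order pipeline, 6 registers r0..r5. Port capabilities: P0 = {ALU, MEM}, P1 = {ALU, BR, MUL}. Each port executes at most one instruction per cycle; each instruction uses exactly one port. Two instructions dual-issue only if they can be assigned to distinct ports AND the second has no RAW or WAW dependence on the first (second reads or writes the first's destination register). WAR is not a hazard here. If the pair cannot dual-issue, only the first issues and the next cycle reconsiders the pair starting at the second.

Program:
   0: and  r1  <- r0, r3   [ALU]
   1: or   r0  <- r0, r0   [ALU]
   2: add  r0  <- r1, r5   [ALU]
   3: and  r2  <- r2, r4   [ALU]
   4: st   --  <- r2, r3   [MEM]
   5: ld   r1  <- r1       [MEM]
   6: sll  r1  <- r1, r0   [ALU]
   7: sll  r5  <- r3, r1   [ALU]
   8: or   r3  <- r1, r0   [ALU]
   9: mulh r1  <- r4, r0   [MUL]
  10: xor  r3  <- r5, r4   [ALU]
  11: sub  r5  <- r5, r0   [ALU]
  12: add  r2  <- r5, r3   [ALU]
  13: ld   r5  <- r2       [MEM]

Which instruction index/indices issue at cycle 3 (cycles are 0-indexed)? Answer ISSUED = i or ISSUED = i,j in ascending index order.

c0: i0,i1 and.ALU or.ALU  2-wide
c1: i2,i3 add.ALU and.ALU  2-wide
c2: i4 st.MEM  no-port MEM/MEM
c3: i5 ld.MEM  RAW+WAW r1
c4: i6 sll.ALU  RAW r1
c5: i7,i8 sll.ALU or.ALU  2-wide
c6: i9,i10 mulh.MUL xor.ALU  2-wide
c7: i11 sub.ALU  RAW r5
c8: i12 add.ALU  RAW r2
c9: i13 ld.MEM  tail

ISSUED = 5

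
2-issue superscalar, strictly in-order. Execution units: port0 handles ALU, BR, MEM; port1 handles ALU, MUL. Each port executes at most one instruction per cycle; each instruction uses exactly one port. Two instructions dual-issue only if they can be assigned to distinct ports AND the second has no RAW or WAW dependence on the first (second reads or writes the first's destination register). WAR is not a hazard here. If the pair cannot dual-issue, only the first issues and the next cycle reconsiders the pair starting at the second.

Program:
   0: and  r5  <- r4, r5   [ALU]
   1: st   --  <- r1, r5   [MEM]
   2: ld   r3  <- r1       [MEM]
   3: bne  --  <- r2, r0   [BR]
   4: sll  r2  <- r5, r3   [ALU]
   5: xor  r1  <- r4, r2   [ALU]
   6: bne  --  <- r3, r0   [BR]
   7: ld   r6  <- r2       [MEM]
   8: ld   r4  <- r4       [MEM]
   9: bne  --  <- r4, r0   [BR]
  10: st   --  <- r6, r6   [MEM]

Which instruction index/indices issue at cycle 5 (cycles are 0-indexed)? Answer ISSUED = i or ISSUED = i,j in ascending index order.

[0] i0  and.ALU  -- RAW r5
[1] i1  st.MEM  -- no-port MEM/MEM
[2] i2  ld.MEM  -- no-port MEM/BR
[3] i3/i4  bne.BR/sll.ALU  -- dual
[4] i5/i6  xor.ALU/bne.BR  -- dual
[5] i7  ld.MEM  -- no-port MEM/MEM
[6] i8  ld.MEM  -- no-port MEM/BR
[7] i9  bne.BR  -- no-port BR/MEM
[8] i10  st.MEM  -- tail

ISSUED = 7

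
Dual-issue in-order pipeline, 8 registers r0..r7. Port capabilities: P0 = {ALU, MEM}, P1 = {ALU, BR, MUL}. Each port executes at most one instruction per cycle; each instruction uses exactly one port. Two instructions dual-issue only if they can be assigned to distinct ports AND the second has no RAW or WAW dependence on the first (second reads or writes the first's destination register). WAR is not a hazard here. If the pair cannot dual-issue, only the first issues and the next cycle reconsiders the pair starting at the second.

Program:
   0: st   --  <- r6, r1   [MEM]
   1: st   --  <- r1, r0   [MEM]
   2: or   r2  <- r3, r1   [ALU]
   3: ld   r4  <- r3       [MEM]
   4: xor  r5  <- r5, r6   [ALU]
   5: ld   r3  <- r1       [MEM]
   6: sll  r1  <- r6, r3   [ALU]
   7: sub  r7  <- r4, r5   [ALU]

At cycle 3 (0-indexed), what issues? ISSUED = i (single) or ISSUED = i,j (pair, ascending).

0. st @i0  | no-port MEM/MEM
1. st+or @i1+i2  | 2-wide
2. ld+xor @i3+i4  | 2-wide
3. ld @i5  | RAW r3
4. sll+sub @i6+i7  | 2-wide

ISSUED = 5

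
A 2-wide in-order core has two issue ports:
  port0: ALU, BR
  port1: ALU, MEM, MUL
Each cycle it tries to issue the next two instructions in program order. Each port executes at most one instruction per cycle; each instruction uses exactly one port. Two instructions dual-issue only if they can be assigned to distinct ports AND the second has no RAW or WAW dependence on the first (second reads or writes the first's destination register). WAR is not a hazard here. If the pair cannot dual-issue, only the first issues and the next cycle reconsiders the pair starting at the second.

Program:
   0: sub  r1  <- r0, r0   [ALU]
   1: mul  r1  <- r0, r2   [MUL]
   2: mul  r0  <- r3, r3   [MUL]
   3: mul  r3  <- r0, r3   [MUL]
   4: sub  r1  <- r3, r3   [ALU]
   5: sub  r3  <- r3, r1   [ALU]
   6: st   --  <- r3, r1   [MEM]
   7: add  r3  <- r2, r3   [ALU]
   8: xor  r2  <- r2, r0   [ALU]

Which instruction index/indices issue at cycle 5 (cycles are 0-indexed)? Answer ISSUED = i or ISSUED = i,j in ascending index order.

#0 head=0: sub.ALU i0 WAW r1
#1 head=1: mul.MUL i1 no-port MUL/MUL
#2 head=2: mul.MUL i2 no-port MUL/MUL
#3 head=3: mul.MUL i3 RAW r3
#4 head=4: sub.ALU i4 RAW r1
#5 head=5: sub.ALU i5 RAW r3
#6 head=6: st.MEM/add.ALU i6/i7 2-wide
#7 head=8: xor.ALU i8 tail

ISSUED = 5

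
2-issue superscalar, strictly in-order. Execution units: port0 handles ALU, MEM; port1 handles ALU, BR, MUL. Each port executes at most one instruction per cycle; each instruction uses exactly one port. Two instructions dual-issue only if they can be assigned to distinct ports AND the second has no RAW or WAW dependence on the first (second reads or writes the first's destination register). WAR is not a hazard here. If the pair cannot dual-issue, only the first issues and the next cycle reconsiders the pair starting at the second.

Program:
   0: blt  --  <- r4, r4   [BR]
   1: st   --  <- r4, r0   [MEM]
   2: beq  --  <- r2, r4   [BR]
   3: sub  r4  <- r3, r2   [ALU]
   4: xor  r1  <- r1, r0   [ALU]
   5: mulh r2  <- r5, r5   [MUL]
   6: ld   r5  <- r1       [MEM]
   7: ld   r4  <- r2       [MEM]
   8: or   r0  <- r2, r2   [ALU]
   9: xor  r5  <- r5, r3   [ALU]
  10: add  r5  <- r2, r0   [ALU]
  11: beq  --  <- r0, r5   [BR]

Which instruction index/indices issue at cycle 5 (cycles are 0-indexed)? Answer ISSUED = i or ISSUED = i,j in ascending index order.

  cy0 -> i0&i1 (blt.BR+st.MEM) pair
  cy1 -> i2&i3 (beq.BR+sub.ALU) pair
  cy2 -> i4&i5 (xor.ALU+mulh.MUL) pair
  cy3 -> i6 (ld.MEM) no-port MEM/MEM
  cy4 -> i7&i8 (ld.MEM+or.ALU) pair
  cy5 -> i9 (xor.ALU) WAW r5
  cy6 -> i10 (add.ALU) RAW r5
  cy7 -> i11 (beq.BR) tail

ISSUED = 9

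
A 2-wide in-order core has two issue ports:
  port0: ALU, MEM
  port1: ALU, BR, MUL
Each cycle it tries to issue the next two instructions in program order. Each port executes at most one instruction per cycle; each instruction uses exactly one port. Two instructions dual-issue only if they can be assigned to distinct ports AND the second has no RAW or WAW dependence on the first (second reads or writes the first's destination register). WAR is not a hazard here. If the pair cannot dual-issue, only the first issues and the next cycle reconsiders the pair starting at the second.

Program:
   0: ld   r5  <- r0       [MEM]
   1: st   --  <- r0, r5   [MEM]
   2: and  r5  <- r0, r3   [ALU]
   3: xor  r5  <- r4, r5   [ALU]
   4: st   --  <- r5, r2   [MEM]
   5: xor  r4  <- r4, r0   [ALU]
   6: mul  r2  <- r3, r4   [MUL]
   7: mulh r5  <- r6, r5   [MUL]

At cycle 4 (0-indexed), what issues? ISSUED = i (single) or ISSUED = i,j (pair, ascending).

0. ld @i0  | no-port MEM/MEM
1. st;and @i1/i2  | pair
2. xor @i3  | RAW r5
3. st;xor @i4/i5  | pair
4. mul @i6  | no-port MUL/MUL
5. mulh @i7  | tail

ISSUED = 6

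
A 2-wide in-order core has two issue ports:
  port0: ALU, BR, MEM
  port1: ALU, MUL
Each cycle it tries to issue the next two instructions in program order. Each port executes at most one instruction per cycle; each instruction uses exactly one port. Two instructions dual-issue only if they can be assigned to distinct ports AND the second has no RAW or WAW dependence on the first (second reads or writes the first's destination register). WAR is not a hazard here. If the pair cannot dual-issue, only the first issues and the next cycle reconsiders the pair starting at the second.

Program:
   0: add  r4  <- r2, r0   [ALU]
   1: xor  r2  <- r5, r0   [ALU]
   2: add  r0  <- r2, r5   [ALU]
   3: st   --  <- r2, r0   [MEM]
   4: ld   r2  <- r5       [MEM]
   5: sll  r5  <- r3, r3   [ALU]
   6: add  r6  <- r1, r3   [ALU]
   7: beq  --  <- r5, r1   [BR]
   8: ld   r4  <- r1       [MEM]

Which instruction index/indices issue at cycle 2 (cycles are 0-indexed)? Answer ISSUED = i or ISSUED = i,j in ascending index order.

  cy0 -> i0+i1 (add.ALU+xor.ALU) pair
  cy1 -> i2 (add.ALU) RAW r0
  cy2 -> i3 (st.MEM) no-port MEM/MEM
  cy3 -> i4+i5 (ld.MEM+sll.ALU) pair
  cy4 -> i6+i7 (add.ALU+beq.BR) pair
  cy5 -> i8 (ld.MEM) tail

ISSUED = 3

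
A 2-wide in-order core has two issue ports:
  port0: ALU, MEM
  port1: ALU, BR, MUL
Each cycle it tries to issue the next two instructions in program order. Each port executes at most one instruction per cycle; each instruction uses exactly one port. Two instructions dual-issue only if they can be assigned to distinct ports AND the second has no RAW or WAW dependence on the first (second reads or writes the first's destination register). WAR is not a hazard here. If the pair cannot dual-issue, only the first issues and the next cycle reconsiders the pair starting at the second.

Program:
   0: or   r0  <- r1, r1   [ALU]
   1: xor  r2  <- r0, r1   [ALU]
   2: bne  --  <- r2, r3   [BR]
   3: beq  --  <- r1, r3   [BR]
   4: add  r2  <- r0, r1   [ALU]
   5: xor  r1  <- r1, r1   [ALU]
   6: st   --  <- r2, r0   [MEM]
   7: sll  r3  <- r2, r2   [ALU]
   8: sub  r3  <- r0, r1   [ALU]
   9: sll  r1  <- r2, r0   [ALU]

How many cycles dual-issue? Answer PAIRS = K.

PAIRS = 3

t=0 i0:or.ALU ; RAW r0
t=1 i1:xor.ALU ; RAW r2
t=2 i2:bne.BR ; no-port BR/BR
t=3 i3&i4:beq.BR add.ALU ; pair
t=4 i5&i6:xor.ALU st.MEM ; pair
t=5 i7:sll.ALU ; WAW r3
t=6 i8&i9:sub.ALU sll.ALU ; pair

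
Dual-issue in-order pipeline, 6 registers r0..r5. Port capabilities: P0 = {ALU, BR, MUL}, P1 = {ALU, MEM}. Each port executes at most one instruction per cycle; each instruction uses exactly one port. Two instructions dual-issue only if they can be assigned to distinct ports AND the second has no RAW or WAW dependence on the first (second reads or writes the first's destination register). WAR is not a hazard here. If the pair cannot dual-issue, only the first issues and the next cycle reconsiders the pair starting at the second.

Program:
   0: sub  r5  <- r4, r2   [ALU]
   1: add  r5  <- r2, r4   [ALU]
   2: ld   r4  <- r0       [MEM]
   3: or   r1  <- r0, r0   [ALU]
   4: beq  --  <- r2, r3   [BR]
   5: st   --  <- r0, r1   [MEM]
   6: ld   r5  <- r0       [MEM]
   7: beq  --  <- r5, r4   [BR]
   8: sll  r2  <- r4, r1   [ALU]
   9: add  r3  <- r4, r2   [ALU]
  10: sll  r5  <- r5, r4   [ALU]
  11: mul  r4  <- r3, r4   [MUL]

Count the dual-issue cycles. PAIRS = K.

PAIRS = 4

c0: i0 sub  WAW r5
c1: i1/i2 add+ld  pair
c2: i3/i4 or+beq  pair
c3: i5 st  no-port MEM/MEM
c4: i6 ld  RAW r5
c5: i7/i8 beq+sll  pair
c6: i9/i10 add+sll  pair
c7: i11 mul  tail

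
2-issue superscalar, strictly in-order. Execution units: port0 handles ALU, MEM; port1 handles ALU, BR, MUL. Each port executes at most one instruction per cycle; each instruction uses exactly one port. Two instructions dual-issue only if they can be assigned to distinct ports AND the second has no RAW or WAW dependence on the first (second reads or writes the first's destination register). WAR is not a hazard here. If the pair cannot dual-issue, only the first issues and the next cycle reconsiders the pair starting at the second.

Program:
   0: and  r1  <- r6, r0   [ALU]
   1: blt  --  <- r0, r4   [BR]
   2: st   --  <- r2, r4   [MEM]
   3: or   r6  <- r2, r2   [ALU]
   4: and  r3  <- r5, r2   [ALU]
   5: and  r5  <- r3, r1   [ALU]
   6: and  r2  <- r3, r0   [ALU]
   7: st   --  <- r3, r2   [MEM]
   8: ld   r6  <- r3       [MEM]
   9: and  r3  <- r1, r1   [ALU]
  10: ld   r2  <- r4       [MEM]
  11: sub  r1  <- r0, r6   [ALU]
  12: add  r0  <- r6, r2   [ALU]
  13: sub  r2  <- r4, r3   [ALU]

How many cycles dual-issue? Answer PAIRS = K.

PAIRS = 6

c0: i0&i1 and;blt  dual
c1: i2&i3 st;or  dual
c2: i4 and  RAW r3
c3: i5&i6 and;and  dual
c4: i7 st  no-port MEM/MEM
c5: i8&i9 ld;and  dual
c6: i10&i11 ld;sub  dual
c7: i12&i13 add;sub  dual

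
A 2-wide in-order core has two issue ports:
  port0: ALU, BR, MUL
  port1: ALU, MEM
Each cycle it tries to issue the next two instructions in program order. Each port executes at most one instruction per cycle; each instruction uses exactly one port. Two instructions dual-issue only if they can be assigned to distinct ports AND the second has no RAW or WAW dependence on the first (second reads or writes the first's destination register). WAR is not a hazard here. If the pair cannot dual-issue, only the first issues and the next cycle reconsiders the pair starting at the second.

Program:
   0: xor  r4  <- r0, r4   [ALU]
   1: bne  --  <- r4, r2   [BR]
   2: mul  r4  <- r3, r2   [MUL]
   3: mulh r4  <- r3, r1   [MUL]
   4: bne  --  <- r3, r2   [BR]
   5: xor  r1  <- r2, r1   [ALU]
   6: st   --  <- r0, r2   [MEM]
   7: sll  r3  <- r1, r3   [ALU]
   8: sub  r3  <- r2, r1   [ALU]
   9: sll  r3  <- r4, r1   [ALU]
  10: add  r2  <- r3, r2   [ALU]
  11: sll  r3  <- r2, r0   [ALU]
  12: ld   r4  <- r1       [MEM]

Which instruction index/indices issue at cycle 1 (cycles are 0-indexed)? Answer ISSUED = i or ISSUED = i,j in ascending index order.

t=0 i0:xor.ALU ; RAW r4
t=1 i1:bne.BR ; no-port BR/MUL
t=2 i2:mul.MUL ; no-port MUL/MUL
t=3 i3:mulh.MUL ; no-port MUL/BR
t=4 i4,i5:bne.BR;xor.ALU ; dual
t=5 i6,i7:st.MEM;sll.ALU ; dual
t=6 i8:sub.ALU ; WAW r3
t=7 i9:sll.ALU ; RAW r3
t=8 i10:add.ALU ; RAW r2
t=9 i11,i12:sll.ALU;ld.MEM ; dual

ISSUED = 1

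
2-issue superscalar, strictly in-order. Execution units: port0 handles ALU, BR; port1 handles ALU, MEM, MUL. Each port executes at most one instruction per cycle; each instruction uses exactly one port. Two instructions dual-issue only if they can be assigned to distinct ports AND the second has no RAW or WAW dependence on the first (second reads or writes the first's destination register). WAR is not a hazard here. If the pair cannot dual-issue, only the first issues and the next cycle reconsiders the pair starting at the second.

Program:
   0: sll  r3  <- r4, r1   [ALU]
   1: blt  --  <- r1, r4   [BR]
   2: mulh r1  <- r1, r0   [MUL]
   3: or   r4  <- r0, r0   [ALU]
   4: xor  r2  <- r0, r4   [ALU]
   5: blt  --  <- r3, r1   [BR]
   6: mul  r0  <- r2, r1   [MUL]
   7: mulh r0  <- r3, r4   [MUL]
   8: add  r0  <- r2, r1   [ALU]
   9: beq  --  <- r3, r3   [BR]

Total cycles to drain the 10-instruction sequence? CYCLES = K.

CYCLES = 6

#0 head=0: sll;blt i0&i1 pair
#1 head=2: mulh;or i2&i3 pair
#2 head=4: xor;blt i4&i5 pair
#3 head=6: mul i6 no-port MUL/MUL
#4 head=7: mulh i7 WAW r0
#5 head=8: add;beq i8&i9 pair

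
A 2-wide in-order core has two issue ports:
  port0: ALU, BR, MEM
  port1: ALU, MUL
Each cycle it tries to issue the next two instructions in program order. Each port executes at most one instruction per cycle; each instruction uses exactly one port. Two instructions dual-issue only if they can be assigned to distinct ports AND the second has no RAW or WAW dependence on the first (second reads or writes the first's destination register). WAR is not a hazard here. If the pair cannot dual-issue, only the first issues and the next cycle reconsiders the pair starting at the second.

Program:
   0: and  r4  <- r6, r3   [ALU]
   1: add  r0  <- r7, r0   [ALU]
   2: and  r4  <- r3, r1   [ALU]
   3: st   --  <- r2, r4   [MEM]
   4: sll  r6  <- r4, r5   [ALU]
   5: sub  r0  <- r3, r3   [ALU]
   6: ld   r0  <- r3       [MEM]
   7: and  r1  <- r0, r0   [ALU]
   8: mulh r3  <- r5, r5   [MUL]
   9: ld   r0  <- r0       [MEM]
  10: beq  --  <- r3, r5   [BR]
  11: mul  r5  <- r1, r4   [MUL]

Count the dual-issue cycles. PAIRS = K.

PAIRS = 4

c0: i0&i1 and;add  pair
c1: i2 and  RAW r4
c2: i3&i4 st;sll  pair
c3: i5 sub  WAW r0
c4: i6 ld  RAW r0
c5: i7&i8 and;mulh  pair
c6: i9 ld  no-port MEM/BR
c7: i10&i11 beq;mul  pair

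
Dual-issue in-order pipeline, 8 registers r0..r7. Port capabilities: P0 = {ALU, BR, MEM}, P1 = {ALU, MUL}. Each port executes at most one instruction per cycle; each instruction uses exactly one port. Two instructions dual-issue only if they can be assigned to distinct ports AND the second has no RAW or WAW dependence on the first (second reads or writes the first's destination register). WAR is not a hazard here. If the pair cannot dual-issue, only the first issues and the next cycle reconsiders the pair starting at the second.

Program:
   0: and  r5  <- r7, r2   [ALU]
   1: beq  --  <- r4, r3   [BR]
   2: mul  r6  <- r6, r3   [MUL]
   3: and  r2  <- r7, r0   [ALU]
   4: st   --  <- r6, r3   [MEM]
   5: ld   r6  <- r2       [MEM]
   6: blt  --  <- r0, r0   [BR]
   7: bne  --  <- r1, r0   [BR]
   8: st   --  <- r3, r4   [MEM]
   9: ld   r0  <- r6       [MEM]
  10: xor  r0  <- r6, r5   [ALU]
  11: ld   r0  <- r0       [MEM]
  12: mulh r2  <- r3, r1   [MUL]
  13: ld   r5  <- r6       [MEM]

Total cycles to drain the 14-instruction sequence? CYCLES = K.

CYCLES = 11

[0] i0,i1  and beq  -- pair
[1] i2,i3  mul and  -- pair
[2] i4  st  -- no-port MEM/MEM
[3] i5  ld  -- no-port MEM/BR
[4] i6  blt  -- no-port BR/BR
[5] i7  bne  -- no-port BR/MEM
[6] i8  st  -- no-port MEM/MEM
[7] i9  ld  -- WAW r0
[8] i10  xor  -- RAW+WAW r0
[9] i11,i12  ld mulh  -- pair
[10] i13  ld  -- tail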